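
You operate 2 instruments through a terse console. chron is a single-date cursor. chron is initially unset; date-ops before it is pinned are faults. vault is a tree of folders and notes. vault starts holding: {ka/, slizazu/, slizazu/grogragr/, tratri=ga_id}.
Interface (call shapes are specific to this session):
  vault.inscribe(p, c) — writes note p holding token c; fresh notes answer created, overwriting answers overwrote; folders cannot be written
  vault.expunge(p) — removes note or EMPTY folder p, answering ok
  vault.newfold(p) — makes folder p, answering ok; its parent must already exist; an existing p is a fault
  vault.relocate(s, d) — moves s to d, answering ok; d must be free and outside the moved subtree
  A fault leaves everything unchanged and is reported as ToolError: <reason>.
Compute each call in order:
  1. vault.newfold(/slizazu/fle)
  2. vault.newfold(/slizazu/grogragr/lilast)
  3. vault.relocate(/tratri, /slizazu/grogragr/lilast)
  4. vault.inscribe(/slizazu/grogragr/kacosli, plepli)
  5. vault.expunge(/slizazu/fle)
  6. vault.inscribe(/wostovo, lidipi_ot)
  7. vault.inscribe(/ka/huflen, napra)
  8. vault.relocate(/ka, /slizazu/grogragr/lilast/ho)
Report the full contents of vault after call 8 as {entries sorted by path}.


~$ newfold p→/slizazu/fle
[out] ok
~$ newfold p→/slizazu/grogragr/lilast
[out] ok
~$ relocate s→/tratri d→/slizazu/grogragr/lilast
[out] ToolError: exists
~$ inscribe p→/slizazu/grogragr/kacosli c→plepli
[out] created
~$ expunge p→/slizazu/fle
[out] ok
~$ inscribe p→/wostovo c→lidipi_ot
[out] created
~$ inscribe p→/ka/huflen c→napra
[out] created
~$ relocate s→/ka d→/slizazu/grogragr/lilast/ho
[out] ok

Answer: {slizazu/, slizazu/grogragr/, slizazu/grogragr/kacosli=plepli, slizazu/grogragr/lilast/, slizazu/grogragr/lilast/ho/, slizazu/grogragr/lilast/ho/huflen=napra, tratri=ga_id, wostovo=lidipi_ot}


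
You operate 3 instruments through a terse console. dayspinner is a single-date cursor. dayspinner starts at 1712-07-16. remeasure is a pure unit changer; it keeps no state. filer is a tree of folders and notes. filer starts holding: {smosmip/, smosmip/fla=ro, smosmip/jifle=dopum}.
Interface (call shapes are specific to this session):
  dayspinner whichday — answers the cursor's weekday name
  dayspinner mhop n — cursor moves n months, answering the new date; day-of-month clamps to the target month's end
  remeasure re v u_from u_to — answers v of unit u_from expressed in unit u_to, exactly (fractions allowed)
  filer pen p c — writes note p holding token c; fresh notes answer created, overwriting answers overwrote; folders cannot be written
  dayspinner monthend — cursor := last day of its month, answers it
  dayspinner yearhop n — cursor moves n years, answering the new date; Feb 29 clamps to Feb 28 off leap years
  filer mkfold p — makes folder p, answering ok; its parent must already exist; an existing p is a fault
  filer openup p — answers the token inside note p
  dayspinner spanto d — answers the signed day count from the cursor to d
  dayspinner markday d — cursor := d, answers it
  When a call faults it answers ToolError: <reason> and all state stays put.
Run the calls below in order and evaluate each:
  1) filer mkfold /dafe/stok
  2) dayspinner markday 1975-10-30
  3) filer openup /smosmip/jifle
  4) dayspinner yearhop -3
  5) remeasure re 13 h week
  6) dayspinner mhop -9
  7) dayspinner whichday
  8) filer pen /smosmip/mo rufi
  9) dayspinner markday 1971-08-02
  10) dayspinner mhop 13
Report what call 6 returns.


CALL filer mkfold[p='/dafe/stok']
RET  ToolError: no parent
CALL dayspinner markday[d='1975-10-30']
RET  1975-10-30
CALL filer openup[p='/smosmip/jifle']
RET  dopum
CALL dayspinner yearhop[n='-3']
RET  1972-10-30
CALL remeasure re[v='13'; u_from='h'; u_to='week']
RET  13/168
CALL dayspinner mhop[n='-9']
RET  1972-01-30
CALL dayspinner whichday[]
RET  Sunday
CALL filer pen[p='/smosmip/mo'; c='rufi']
RET  created
CALL dayspinner markday[d='1971-08-02']
RET  1971-08-02
CALL dayspinner mhop[n='13']
RET  1972-09-02

Answer: 1972-01-30


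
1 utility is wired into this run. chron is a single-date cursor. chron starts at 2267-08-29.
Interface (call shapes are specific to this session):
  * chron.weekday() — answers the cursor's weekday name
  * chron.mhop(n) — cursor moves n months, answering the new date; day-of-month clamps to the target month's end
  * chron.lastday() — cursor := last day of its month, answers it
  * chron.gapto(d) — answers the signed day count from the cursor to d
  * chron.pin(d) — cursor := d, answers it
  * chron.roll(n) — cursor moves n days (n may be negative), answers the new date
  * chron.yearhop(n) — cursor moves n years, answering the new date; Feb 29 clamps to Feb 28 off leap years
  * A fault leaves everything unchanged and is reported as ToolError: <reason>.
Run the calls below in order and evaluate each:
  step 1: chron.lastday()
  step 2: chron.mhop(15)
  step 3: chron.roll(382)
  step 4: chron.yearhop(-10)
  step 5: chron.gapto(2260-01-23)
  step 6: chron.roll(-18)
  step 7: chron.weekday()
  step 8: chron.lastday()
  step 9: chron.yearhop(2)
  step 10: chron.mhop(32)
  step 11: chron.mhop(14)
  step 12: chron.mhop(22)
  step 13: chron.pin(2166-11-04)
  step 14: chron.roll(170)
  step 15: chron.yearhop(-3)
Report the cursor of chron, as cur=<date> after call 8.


% 1. lastday() == 2267-08-31
% 2. mhop(n='15') == 2268-11-30
% 3. roll(n='382') == 2269-12-17
% 4. yearhop(n='-10') == 2259-12-17
% 5. gapto(d='2260-01-23') == 37
% 6. roll(n='-18') == 2259-11-29
% 7. weekday() == Tuesday
% 8. lastday() == 2259-11-30
% 9. yearhop(n='2') == 2261-11-30
% 10. mhop(n='32') == 2264-07-30
% 11. mhop(n='14') == 2265-09-30
% 12. mhop(n='22') == 2267-07-30
% 13. pin(d='2166-11-04') == 2166-11-04
% 14. roll(n='170') == 2167-04-23
% 15. yearhop(n='-3') == 2164-04-23

Answer: cur=2259-11-30


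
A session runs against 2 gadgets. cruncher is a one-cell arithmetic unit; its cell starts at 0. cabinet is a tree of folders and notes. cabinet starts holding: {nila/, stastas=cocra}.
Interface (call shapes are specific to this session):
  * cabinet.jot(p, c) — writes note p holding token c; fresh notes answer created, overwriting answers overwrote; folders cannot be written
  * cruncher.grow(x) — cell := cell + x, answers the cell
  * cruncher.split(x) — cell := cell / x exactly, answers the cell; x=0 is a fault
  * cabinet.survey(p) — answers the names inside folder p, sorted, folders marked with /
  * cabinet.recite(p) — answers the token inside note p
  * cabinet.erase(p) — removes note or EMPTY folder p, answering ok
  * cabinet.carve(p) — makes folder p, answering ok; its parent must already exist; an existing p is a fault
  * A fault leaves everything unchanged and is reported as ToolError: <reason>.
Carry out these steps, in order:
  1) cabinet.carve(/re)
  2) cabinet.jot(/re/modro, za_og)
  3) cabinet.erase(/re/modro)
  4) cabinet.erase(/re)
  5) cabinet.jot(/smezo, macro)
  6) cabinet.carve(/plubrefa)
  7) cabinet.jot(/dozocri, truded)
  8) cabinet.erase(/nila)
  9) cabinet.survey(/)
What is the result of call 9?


! 1. carve(p→/re) ~> ok
! 2. jot(p→/re/modro, c→za_og) ~> created
! 3. erase(p→/re/modro) ~> ok
! 4. erase(p→/re) ~> ok
! 5. jot(p→/smezo, c→macro) ~> created
! 6. carve(p→/plubrefa) ~> ok
! 7. jot(p→/dozocri, c→truded) ~> created
! 8. erase(p→/nila) ~> ok
! 9. survey(p→/) ~> [dozocri, plubrefa/, smezo, stastas]

Answer: [dozocri, plubrefa/, smezo, stastas]


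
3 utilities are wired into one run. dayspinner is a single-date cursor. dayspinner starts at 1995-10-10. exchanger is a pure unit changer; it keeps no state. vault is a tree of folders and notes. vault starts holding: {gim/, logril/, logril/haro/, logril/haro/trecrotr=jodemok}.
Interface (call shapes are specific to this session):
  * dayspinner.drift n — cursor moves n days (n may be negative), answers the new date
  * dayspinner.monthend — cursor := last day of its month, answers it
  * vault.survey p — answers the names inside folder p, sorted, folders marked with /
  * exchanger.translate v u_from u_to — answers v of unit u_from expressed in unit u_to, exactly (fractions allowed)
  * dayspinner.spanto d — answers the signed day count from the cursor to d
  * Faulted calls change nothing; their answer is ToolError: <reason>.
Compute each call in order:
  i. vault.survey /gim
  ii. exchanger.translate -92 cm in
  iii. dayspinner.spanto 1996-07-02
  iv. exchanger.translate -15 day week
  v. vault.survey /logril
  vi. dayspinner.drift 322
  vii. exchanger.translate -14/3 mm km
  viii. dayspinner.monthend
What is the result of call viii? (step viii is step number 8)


I use vault.survey(p='/gim'): [].
Now I run exchanger.translate(v='-92', u_from='cm', u_to='in'), and observe -4600/127.
Using dayspinner.spanto(d='1996-07-02'): 266.
I invoke exchanger.translate(v='-15', u_from='day', u_to='week'), giving -15/7.
Calling vault.survey(p='/logril'), which returns [haro/].
I invoke dayspinner.drift(n='322'), yielding 1996-08-27.
Now I run exchanger.translate(v='-14/3', u_from='mm', u_to='km'), and see -7/1500000.
Calling dayspinner.monthend, and observe 1996-08-31.

Answer: 1996-08-31


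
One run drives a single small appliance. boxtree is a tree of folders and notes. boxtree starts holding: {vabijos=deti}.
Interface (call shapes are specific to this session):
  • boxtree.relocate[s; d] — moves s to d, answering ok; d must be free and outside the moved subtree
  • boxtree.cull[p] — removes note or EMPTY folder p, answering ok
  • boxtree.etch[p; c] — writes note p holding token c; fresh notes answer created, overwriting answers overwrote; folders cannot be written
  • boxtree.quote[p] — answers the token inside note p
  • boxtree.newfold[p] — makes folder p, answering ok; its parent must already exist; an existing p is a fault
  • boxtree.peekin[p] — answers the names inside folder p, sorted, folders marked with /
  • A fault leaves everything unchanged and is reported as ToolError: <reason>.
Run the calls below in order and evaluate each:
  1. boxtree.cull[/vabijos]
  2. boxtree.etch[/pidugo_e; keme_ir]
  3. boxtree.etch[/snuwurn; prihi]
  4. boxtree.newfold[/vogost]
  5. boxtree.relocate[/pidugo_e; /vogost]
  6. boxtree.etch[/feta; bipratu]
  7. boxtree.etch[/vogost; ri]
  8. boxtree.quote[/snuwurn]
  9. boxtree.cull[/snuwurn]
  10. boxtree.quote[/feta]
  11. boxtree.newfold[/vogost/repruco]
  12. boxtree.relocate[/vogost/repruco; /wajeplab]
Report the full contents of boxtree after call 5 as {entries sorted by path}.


Answer: {pidugo_e=keme_ir, snuwurn=prihi, vogost/}

Derivation:
>> boxtree.cull(p→/vabijos)
<< ok
>> boxtree.etch(p→/pidugo_e, c→keme_ir)
<< created
>> boxtree.etch(p→/snuwurn, c→prihi)
<< created
>> boxtree.newfold(p→/vogost)
<< ok
>> boxtree.relocate(s→/pidugo_e, d→/vogost)
<< ToolError: exists
>> boxtree.etch(p→/feta, c→bipratu)
<< created
>> boxtree.etch(p→/vogost, c→ri)
<< ToolError: is a directory
>> boxtree.quote(p→/snuwurn)
<< prihi
>> boxtree.cull(p→/snuwurn)
<< ok
>> boxtree.quote(p→/feta)
<< bipratu
>> boxtree.newfold(p→/vogost/repruco)
<< ok
>> boxtree.relocate(s→/vogost/repruco, d→/wajeplab)
<< ok


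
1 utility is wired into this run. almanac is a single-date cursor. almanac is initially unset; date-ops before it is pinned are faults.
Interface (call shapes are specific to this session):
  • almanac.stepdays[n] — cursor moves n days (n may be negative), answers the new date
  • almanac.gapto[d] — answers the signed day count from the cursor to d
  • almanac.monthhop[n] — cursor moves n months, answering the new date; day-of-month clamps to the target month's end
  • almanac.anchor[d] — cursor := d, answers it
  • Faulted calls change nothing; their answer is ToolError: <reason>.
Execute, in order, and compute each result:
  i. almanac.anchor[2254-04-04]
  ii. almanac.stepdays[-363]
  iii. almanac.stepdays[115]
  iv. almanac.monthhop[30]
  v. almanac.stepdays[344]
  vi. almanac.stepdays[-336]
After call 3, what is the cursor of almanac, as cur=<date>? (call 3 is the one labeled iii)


! anchor(d=2254-04-04) => 2254-04-04
! stepdays(n=-363) => 2253-04-06
! stepdays(n=115) => 2253-07-30
! monthhop(n=30) => 2256-01-30
! stepdays(n=344) => 2257-01-08
! stepdays(n=-336) => 2256-02-07

Answer: cur=2253-07-30


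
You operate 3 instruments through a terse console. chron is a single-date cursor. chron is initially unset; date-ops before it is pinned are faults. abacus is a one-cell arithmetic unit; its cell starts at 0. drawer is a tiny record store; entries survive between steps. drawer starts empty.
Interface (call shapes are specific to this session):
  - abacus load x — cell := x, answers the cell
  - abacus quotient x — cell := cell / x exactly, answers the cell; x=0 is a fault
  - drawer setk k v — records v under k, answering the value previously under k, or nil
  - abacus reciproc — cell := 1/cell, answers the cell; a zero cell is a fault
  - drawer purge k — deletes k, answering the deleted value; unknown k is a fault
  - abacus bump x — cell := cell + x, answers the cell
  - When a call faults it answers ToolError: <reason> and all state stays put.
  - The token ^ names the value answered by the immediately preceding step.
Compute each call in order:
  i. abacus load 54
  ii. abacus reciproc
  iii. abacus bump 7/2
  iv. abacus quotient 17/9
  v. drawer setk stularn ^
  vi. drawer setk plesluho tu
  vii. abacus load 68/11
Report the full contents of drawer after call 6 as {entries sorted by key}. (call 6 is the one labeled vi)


;; 1. abacus load(x: 54) -> 54
;; 2. abacus reciproc() -> 1/54
;; 3. abacus bump(x: 7/2) -> 95/27
;; 4. abacus quotient(x: 17/9) -> 95/51
;; 5. drawer setk(k: stularn, v: ^) -> nil
;; 6. drawer setk(k: plesluho, v: tu) -> nil
;; 7. abacus load(x: 68/11) -> 68/11

Answer: {plesluho=tu, stularn=95/51}


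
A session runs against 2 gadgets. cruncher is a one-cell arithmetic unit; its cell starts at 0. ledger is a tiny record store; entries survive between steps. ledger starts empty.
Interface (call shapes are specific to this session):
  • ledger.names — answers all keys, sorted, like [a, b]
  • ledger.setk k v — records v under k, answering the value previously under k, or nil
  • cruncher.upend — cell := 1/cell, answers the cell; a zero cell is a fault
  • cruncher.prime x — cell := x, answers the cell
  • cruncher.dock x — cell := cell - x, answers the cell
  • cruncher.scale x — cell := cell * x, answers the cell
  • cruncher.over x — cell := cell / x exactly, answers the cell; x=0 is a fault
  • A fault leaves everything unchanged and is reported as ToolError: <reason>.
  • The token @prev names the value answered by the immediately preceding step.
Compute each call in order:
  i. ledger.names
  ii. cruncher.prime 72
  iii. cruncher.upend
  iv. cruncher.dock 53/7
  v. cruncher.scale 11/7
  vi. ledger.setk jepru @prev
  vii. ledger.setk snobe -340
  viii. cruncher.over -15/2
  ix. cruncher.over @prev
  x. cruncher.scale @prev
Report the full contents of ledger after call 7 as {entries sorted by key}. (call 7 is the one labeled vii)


Answer: {jepru=-41899/3528, snobe=-340}

Derivation:
Calling names(), — result: [].
Next I call prime(x=72), giving 72.
I use upend, and observe 1/72.
Invoking dock(x=53/7), — result: -3809/504.
I call scale(x=11/7), and observe -41899/3528.
I run setk(k=jepru, v=@prev), and observe nil.
Next I call setk(k=snobe, v=-340), and see nil.
Invoking over(x=-15/2), and get 41899/26460.
Invoking over(x=@prev), giving 1.
Next I call scale(x=@prev), which returns 1.


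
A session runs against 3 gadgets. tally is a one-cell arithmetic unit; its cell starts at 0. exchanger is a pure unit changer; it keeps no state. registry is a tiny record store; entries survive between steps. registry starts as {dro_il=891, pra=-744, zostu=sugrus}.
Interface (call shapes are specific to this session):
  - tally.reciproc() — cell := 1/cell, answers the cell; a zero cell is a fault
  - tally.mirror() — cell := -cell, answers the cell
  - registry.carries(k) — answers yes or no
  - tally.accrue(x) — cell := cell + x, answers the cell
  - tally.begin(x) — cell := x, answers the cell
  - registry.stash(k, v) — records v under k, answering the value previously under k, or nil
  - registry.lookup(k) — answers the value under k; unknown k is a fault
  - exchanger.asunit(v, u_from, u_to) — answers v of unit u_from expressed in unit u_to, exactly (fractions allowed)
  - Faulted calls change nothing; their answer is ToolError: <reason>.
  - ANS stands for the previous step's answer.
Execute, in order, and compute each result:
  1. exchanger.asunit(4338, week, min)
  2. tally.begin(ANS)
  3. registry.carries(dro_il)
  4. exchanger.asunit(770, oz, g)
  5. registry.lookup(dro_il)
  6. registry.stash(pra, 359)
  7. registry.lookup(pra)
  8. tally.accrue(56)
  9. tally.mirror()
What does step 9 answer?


I use exchanger.asunit(v→4338, u_from→week, u_to→min), yielding 43727040.
Using tally.begin(x→ANS), yielding 43727040.
Using registry.carries(k→dro_il), giving yes.
Calling exchanger.asunit(v→770, u_from→oz, u_to→g), → 3492661249/160000.
Then registry.lookup(k→dro_il), and get 891.
I invoke registry.stash(k→pra, v→359), → -744.
I run registry.lookup(k→pra), which returns 359.
Using tally.accrue(x→56), and observe 43727096.
I try tally.mirror, giving -43727096.

Answer: -43727096


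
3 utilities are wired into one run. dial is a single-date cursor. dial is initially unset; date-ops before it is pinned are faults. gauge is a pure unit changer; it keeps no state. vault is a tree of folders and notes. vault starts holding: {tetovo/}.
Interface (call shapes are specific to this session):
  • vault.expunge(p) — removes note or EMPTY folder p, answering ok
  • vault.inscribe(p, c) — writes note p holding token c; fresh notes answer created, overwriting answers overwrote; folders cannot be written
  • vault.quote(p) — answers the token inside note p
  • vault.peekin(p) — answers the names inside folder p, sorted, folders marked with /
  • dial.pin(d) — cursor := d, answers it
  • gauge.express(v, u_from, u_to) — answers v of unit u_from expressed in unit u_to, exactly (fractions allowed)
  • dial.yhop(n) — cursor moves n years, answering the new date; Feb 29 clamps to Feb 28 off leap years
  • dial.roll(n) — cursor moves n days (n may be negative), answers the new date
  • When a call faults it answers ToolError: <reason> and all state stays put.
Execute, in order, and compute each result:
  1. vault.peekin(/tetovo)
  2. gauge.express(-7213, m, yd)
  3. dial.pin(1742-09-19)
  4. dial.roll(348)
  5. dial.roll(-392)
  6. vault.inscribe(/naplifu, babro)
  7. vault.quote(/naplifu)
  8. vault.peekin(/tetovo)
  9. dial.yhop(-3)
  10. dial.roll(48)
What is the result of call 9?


Answer: 1739-08-06

Derivation:
% vault.peekin(p=/tetovo) ~> []
% gauge.express(v=-7213, u_from=m, u_to=yd) ~> -9016250/1143
% dial.pin(d=1742-09-19) ~> 1742-09-19
% dial.roll(n=348) ~> 1743-09-02
% dial.roll(n=-392) ~> 1742-08-06
% vault.inscribe(p=/naplifu, c=babro) ~> created
% vault.quote(p=/naplifu) ~> babro
% vault.peekin(p=/tetovo) ~> []
% dial.yhop(n=-3) ~> 1739-08-06
% dial.roll(n=48) ~> 1739-09-23


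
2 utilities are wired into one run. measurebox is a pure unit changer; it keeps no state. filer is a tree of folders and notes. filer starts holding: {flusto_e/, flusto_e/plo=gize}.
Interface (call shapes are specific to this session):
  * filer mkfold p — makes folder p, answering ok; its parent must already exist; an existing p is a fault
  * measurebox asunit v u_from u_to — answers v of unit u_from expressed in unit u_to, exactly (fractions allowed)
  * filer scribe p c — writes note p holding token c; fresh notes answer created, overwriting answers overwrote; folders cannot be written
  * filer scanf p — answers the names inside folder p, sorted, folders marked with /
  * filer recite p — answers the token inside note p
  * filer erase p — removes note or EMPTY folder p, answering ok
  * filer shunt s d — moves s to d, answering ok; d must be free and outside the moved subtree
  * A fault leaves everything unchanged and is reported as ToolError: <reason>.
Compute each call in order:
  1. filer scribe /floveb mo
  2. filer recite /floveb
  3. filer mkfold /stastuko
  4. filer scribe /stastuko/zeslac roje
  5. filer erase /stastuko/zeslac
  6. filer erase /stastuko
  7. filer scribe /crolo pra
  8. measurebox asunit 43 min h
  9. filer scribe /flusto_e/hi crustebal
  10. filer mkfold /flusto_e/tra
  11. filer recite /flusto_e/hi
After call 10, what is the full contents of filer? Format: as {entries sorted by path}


CALL filer scribe[p: /floveb; c: mo]
RET  created
CALL filer recite[p: /floveb]
RET  mo
CALL filer mkfold[p: /stastuko]
RET  ok
CALL filer scribe[p: /stastuko/zeslac; c: roje]
RET  created
CALL filer erase[p: /stastuko/zeslac]
RET  ok
CALL filer erase[p: /stastuko]
RET  ok
CALL filer scribe[p: /crolo; c: pra]
RET  created
CALL measurebox asunit[v: 43; u_from: min; u_to: h]
RET  43/60
CALL filer scribe[p: /flusto_e/hi; c: crustebal]
RET  created
CALL filer mkfold[p: /flusto_e/tra]
RET  ok
CALL filer recite[p: /flusto_e/hi]
RET  crustebal

Answer: {crolo=pra, floveb=mo, flusto_e/, flusto_e/hi=crustebal, flusto_e/plo=gize, flusto_e/tra/}


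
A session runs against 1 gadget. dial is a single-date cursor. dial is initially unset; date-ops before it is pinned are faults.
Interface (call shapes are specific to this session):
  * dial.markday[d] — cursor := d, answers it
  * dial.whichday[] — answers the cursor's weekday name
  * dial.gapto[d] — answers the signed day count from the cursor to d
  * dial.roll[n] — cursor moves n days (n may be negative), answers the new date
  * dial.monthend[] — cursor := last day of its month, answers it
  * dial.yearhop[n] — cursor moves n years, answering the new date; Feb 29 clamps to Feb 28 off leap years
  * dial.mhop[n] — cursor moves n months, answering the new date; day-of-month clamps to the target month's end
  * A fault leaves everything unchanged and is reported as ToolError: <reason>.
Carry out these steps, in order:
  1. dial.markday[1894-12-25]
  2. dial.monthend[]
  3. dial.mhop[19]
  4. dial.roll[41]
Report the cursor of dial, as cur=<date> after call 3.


~$ markday d='1894-12-25'
  1894-12-25
~$ monthend
  1894-12-31
~$ mhop n='19'
  1896-07-31
~$ roll n='41'
  1896-09-10

Answer: cur=1896-07-31


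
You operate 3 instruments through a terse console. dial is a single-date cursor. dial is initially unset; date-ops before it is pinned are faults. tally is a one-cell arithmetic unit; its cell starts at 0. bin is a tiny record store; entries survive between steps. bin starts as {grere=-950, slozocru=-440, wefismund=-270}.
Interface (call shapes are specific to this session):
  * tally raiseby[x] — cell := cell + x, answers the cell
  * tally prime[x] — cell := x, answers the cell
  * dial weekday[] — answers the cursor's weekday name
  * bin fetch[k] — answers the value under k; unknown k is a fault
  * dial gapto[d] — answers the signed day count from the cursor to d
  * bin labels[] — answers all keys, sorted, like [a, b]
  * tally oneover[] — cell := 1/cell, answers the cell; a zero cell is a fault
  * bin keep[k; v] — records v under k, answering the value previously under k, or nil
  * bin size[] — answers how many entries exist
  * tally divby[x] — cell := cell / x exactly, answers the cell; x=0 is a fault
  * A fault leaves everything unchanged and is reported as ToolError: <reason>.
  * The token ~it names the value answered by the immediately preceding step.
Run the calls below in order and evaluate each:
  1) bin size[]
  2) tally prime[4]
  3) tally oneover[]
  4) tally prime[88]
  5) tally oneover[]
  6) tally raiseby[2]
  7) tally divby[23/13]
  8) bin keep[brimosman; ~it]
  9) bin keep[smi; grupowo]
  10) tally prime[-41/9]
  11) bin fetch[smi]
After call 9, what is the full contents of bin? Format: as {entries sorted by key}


Then bin size, and get 3.
Using tally prime with x='4', yielding 4.
Next I call tally oneover(), which returns 1/4.
I try tally prime with x='88', giving 88.
I invoke tally oneover: 1/88.
Using tally raiseby with x='2', which returns 177/88.
Now I run tally divby with x='23/13': 2301/2024.
I run bin keep with k='brimosman', v='~it', → nil.
Using bin keep with k='smi', v='grupowo', which returns nil.
I invoke tally prime with x='-41/9', and observe -41/9.
I invoke bin fetch with k='smi', — result: grupowo.

Answer: {brimosman=2301/2024, grere=-950, slozocru=-440, smi=grupowo, wefismund=-270}


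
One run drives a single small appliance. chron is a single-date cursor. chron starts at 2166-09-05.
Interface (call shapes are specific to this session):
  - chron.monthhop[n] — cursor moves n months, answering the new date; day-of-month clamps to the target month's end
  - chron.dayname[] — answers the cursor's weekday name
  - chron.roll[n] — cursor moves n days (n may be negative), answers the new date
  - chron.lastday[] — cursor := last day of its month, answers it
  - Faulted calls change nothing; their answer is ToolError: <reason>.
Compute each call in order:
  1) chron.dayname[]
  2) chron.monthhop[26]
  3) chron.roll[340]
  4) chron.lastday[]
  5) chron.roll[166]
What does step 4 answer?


Answer: 2169-10-31

Derivation:
→ chron.dayname()
← Friday
→ chron.monthhop(n→26)
← 2168-11-05
→ chron.roll(n→340)
← 2169-10-11
→ chron.lastday()
← 2169-10-31
→ chron.roll(n→166)
← 2170-04-15


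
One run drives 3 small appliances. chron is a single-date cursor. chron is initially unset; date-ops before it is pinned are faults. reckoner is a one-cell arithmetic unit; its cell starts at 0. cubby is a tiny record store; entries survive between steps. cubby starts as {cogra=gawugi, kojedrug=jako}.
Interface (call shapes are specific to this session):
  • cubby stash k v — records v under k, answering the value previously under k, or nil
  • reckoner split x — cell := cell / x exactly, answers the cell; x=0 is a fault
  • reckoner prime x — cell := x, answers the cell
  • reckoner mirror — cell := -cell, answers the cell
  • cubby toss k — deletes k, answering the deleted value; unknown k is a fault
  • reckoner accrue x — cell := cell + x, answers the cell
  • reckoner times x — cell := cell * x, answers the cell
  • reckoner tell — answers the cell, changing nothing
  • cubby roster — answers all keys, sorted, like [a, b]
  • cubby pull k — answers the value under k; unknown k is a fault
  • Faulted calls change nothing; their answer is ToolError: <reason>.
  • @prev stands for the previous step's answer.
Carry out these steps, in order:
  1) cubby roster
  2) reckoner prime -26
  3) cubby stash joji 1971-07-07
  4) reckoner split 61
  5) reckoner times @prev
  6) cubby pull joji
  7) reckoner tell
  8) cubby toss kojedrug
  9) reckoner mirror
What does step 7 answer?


Answer: 676/3721

Derivation:
Act: cubby roster[]
Obs: [cogra, kojedrug]
Act: reckoner prime[-26]
Obs: -26
Act: cubby stash[joji; 1971-07-07]
Obs: nil
Act: reckoner split[61]
Obs: -26/61
Act: reckoner times[@prev]
Obs: 676/3721
Act: cubby pull[joji]
Obs: 1971-07-07
Act: reckoner tell[]
Obs: 676/3721
Act: cubby toss[kojedrug]
Obs: jako
Act: reckoner mirror[]
Obs: -676/3721


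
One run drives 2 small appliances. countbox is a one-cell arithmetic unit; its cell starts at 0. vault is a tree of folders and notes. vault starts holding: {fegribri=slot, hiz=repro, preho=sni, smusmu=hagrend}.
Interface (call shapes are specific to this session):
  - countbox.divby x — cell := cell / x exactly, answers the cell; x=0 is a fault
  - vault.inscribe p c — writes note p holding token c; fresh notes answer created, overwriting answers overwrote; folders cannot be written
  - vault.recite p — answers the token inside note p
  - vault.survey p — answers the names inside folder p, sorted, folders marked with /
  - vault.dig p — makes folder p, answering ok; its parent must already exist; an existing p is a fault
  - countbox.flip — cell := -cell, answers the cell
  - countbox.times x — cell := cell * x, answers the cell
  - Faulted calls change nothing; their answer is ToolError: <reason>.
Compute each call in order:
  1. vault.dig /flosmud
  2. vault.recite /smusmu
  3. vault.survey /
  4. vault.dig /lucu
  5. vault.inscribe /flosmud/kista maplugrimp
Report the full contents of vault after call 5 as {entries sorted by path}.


I invoke dig with p=/flosmud, giving ok.
Then recite with p=/smusmu, and get hagrend.
Now I run survey with p=/, → [fegribri, flosmud/, hiz, preho, smusmu].
Calling dig with p=/lucu, and get ok.
Then inscribe with p=/flosmud/kista, c=maplugrimp, and observe created.

Answer: {fegribri=slot, flosmud/, flosmud/kista=maplugrimp, hiz=repro, lucu/, preho=sni, smusmu=hagrend}


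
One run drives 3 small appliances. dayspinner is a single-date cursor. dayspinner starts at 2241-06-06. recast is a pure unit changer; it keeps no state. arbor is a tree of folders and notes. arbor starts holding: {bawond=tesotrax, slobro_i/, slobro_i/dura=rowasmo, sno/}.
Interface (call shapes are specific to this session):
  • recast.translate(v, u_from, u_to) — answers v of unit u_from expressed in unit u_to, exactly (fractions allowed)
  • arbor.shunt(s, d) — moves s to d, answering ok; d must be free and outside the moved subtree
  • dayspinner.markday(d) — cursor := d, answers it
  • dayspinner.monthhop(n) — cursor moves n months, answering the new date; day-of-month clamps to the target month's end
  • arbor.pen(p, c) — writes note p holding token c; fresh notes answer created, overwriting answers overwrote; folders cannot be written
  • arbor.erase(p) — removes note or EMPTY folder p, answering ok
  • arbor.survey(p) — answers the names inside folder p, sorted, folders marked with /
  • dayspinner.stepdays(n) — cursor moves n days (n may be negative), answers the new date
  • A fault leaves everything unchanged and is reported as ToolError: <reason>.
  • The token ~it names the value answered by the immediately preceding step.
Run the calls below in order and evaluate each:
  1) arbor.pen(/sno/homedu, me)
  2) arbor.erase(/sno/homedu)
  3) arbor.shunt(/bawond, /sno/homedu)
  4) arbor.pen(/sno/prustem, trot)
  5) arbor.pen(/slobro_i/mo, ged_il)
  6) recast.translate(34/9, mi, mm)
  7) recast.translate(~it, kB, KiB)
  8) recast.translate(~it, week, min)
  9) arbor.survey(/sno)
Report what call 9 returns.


-- 1. arbor.pen(p→/sno/homedu, c→me) => created
-- 2. arbor.erase(p→/sno/homedu) => ok
-- 3. arbor.shunt(s→/bawond, d→/sno/homedu) => ok
-- 4. arbor.pen(p→/sno/prustem, c→trot) => created
-- 5. arbor.pen(p→/slobro_i/mo, c→ged_il) => created
-- 6. recast.translate(v→34/9, u_from→mi, u_to→mm) => 6079744
-- 7. recast.translate(v→~it, u_from→kB, u_to→KiB) => 5937250
-- 8. recast.translate(v→~it, u_from→week, u_to→min) => 59847480000
-- 9. arbor.survey(p→/sno) => [homedu, prustem]

Answer: [homedu, prustem]


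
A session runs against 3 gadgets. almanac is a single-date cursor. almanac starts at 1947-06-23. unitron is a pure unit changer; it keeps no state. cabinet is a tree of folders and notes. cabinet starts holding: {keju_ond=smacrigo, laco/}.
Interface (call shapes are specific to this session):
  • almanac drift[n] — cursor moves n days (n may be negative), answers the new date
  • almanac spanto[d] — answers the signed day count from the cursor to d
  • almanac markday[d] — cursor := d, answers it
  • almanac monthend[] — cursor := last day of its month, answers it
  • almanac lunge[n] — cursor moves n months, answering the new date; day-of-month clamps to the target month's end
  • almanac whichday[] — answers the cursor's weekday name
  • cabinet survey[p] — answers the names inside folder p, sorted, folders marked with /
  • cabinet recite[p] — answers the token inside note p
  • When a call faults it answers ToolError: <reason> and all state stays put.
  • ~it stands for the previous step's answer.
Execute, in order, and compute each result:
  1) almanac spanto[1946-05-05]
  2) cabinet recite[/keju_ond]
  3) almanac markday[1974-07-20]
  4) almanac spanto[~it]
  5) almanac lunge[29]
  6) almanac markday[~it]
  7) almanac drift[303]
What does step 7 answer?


Answer: 1977-10-19

Derivation:
% almanac spanto 1946-05-05
  -414
% cabinet recite /keju_ond
  smacrigo
% almanac markday 1974-07-20
  1974-07-20
% almanac spanto ~it
  0
% almanac lunge 29
  1976-12-20
% almanac markday ~it
  1976-12-20
% almanac drift 303
  1977-10-19


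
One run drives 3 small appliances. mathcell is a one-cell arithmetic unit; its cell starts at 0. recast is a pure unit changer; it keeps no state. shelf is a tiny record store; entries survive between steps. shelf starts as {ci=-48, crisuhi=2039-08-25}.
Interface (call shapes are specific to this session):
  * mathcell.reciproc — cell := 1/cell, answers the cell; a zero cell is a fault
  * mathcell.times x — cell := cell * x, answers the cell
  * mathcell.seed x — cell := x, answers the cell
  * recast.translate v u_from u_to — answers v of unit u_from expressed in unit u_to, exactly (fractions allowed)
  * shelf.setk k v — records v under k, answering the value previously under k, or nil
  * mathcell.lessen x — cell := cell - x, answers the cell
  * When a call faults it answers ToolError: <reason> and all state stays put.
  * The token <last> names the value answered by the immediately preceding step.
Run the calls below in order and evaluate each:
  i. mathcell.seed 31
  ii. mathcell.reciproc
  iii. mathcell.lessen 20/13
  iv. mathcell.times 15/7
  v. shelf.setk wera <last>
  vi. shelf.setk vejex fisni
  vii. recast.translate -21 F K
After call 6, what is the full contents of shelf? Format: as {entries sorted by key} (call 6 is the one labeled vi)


Do: mathcell.seed[x='31']
See: 31
Do: mathcell.reciproc[]
See: 1/31
Do: mathcell.lessen[x='20/13']
See: -607/403
Do: mathcell.times[x='15/7']
See: -9105/2821
Do: shelf.setk[k='wera'; v='<last>']
See: nil
Do: shelf.setk[k='vejex'; v='fisni']
See: nil
Do: recast.translate[v='-21'; u_from='F'; u_to='K']
See: 43867/180

Answer: {ci=-48, crisuhi=2039-08-25, vejex=fisni, wera=-9105/2821}


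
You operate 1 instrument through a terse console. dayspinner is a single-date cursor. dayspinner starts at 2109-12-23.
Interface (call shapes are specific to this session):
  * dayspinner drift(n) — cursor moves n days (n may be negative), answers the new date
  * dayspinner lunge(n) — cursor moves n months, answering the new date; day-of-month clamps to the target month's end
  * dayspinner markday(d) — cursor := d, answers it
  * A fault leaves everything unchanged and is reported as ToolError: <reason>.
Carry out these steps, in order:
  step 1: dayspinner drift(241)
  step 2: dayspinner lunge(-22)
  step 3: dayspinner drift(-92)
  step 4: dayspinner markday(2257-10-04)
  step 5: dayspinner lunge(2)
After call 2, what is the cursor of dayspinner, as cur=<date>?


Invoking dayspinner drift passing n='241', which returns 2110-08-21.
Now I run dayspinner lunge passing n='-22', and get 2108-10-21.
I call dayspinner drift passing n='-92', and see 2108-07-21.
Now I run dayspinner markday passing d='2257-10-04', and observe 2257-10-04.
I call dayspinner lunge passing n='2', → 2257-12-04.

Answer: cur=2108-10-21


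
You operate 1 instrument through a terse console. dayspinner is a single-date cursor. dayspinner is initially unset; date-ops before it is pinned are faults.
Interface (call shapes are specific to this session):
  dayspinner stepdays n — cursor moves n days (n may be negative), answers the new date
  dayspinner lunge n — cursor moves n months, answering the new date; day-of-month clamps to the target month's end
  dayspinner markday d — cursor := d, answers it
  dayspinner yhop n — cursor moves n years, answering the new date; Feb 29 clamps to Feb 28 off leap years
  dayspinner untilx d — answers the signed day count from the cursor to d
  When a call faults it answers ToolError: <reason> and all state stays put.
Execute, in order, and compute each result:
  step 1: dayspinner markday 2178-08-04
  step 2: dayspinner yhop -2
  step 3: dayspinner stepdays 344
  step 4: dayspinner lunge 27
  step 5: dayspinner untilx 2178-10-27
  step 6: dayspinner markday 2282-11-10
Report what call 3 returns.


>> dayspinner markday(d='2178-08-04')
<< 2178-08-04
>> dayspinner yhop(n='-2')
<< 2176-08-04
>> dayspinner stepdays(n='344')
<< 2177-07-14
>> dayspinner lunge(n='27')
<< 2179-10-14
>> dayspinner untilx(d='2178-10-27')
<< -352
>> dayspinner markday(d='2282-11-10')
<< 2282-11-10

Answer: 2177-07-14


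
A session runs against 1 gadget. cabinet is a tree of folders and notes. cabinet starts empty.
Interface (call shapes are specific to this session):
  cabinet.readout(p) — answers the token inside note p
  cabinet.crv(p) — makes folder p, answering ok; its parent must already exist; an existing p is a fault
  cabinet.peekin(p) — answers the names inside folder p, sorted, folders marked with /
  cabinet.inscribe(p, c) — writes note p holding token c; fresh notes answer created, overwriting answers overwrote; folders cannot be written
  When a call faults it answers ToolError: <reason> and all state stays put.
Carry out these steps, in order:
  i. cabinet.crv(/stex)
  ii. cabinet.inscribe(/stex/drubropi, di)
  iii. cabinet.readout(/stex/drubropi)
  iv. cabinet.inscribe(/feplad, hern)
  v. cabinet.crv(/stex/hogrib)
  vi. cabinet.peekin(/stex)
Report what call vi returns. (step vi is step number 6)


Answer: [drubropi, hogrib/]

Derivation:
~$ cabinet.crv p→/stex
[out] ok
~$ cabinet.inscribe p→/stex/drubropi c→di
[out] created
~$ cabinet.readout p→/stex/drubropi
[out] di
~$ cabinet.inscribe p→/feplad c→hern
[out] created
~$ cabinet.crv p→/stex/hogrib
[out] ok
~$ cabinet.peekin p→/stex
[out] [drubropi, hogrib/]


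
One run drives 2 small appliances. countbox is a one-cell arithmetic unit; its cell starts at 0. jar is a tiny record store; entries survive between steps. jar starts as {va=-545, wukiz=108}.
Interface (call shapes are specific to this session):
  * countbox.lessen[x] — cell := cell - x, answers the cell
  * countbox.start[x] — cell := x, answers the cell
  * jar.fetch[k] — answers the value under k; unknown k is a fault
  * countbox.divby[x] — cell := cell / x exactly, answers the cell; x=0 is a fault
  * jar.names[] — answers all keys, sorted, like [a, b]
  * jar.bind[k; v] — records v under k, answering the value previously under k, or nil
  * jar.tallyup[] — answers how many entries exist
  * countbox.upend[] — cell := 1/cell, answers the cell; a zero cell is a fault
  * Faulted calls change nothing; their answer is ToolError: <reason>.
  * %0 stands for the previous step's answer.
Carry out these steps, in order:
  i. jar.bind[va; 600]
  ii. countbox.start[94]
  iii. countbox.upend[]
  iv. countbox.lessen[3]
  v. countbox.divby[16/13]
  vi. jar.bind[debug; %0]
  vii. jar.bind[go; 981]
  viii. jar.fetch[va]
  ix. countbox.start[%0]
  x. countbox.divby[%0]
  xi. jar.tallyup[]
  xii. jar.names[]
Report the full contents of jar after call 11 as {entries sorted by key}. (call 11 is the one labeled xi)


Answer: {debug=-3653/1504, go=981, va=600, wukiz=108}

Derivation:
~$ jar.bind k='va' v='600'
= -545
~$ countbox.start x='94'
= 94
~$ countbox.upend
= 1/94
~$ countbox.lessen x='3'
= -281/94
~$ countbox.divby x='16/13'
= -3653/1504
~$ jar.bind k='debug' v='%0'
= nil
~$ jar.bind k='go' v='981'
= nil
~$ jar.fetch k='va'
= 600
~$ countbox.start x='%0'
= 600
~$ countbox.divby x='%0'
= 1
~$ jar.tallyup
= 4
~$ jar.names
= [debug, go, va, wukiz]


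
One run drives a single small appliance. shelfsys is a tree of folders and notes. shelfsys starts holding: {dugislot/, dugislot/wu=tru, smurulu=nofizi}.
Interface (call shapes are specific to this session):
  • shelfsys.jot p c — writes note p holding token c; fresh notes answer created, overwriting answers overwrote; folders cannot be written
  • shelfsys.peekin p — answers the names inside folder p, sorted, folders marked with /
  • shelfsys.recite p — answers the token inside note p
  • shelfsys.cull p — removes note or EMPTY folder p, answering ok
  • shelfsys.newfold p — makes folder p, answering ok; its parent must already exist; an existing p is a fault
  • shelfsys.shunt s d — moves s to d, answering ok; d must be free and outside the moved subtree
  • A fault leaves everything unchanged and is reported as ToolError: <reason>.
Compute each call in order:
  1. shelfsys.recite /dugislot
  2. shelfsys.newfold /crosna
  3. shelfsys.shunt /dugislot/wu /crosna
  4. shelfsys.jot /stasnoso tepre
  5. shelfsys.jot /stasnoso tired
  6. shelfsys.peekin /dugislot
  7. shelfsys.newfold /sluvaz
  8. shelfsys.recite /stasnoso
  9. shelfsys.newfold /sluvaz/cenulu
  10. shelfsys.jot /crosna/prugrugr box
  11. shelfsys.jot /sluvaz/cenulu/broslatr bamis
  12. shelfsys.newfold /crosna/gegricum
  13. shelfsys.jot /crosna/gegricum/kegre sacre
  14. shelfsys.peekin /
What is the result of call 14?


Answer: [crosna/, dugislot/, sluvaz/, smurulu, stasnoso]

Derivation:
I call shelfsys.recite on p=/dugislot, which returns ToolError: is a directory.
I use shelfsys.newfold on p=/crosna, which returns ok.
I call shelfsys.shunt on s=/dugislot/wu, d=/crosna, yielding ToolError: exists.
Using shelfsys.jot on p=/stasnoso, c=tepre, yielding created.
I call shelfsys.jot on p=/stasnoso, c=tired, — result: overwrote.
I run shelfsys.peekin on p=/dugislot, — result: [wu].
Invoking shelfsys.newfold on p=/sluvaz, and see ok.
I use shelfsys.recite on p=/stasnoso, — result: tired.
I try shelfsys.newfold on p=/sluvaz/cenulu, → ok.
Invoking shelfsys.jot on p=/crosna/prugrugr, c=box, giving created.
Next I call shelfsys.jot on p=/sluvaz/cenulu/broslatr, c=bamis, — result: created.
Calling shelfsys.newfold on p=/crosna/gegricum, and get ok.
I call shelfsys.jot on p=/crosna/gegricum/kegre, c=sacre, — result: created.
I call shelfsys.peekin on p=/, which returns [crosna/, dugislot/, sluvaz/, smurulu, stasnoso].
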